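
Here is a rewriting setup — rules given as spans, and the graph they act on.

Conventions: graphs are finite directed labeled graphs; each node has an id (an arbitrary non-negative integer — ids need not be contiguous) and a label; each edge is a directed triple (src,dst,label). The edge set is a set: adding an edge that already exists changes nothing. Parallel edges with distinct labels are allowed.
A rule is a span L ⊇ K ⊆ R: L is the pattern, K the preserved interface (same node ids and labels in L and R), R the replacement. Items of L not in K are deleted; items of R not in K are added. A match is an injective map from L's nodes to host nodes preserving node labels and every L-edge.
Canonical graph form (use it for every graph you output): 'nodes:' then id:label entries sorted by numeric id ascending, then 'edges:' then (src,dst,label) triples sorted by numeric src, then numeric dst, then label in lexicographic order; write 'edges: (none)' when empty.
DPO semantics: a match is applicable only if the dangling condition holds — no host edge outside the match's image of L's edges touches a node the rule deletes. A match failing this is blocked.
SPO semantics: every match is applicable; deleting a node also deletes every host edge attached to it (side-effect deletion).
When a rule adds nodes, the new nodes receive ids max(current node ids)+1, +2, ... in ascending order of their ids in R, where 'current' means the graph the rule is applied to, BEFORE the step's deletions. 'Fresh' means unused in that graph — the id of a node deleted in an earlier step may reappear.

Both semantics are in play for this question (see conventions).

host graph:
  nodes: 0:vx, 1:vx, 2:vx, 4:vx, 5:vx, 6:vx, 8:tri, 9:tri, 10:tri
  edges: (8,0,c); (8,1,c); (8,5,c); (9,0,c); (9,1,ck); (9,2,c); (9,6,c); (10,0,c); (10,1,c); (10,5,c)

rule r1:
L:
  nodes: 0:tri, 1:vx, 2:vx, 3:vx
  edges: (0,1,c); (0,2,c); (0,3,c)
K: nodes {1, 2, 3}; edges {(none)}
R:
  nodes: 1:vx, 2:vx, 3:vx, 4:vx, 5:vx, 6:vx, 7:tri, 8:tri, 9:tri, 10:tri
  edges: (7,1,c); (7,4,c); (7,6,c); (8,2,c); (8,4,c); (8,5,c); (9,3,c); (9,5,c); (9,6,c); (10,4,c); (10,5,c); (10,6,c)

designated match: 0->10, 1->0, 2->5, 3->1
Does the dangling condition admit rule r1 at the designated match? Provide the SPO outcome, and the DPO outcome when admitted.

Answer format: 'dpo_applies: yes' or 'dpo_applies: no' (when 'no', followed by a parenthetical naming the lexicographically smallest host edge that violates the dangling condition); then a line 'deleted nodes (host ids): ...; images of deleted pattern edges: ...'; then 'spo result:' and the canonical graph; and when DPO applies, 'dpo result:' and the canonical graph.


dpo_applies: yes
deleted nodes (host ids): 10; images of deleted pattern edges: (10,0,c); (10,1,c); (10,5,c)
spo result:
nodes: 0:vx, 1:vx, 2:vx, 4:vx, 5:vx, 6:vx, 8:tri, 9:tri, 11:vx, 12:vx, 13:vx, 14:tri, 15:tri, 16:tri, 17:tri
edges: (8,0,c); (8,1,c); (8,5,c); (9,0,c); (9,1,ck); (9,2,c); (9,6,c); (14,0,c); (14,11,c); (14,13,c); (15,5,c); (15,11,c); (15,12,c); (16,1,c); (16,12,c); (16,13,c); (17,11,c); (17,12,c); (17,13,c)
dpo result:
nodes: 0:vx, 1:vx, 2:vx, 4:vx, 5:vx, 6:vx, 8:tri, 9:tri, 11:vx, 12:vx, 13:vx, 14:tri, 15:tri, 16:tri, 17:tri
edges: (8,0,c); (8,1,c); (8,5,c); (9,0,c); (9,1,ck); (9,2,c); (9,6,c); (14,0,c); (14,11,c); (14,13,c); (15,5,c); (15,11,c); (15,12,c); (16,1,c); (16,12,c); (16,13,c); (17,11,c); (17,12,c); (17,13,c)


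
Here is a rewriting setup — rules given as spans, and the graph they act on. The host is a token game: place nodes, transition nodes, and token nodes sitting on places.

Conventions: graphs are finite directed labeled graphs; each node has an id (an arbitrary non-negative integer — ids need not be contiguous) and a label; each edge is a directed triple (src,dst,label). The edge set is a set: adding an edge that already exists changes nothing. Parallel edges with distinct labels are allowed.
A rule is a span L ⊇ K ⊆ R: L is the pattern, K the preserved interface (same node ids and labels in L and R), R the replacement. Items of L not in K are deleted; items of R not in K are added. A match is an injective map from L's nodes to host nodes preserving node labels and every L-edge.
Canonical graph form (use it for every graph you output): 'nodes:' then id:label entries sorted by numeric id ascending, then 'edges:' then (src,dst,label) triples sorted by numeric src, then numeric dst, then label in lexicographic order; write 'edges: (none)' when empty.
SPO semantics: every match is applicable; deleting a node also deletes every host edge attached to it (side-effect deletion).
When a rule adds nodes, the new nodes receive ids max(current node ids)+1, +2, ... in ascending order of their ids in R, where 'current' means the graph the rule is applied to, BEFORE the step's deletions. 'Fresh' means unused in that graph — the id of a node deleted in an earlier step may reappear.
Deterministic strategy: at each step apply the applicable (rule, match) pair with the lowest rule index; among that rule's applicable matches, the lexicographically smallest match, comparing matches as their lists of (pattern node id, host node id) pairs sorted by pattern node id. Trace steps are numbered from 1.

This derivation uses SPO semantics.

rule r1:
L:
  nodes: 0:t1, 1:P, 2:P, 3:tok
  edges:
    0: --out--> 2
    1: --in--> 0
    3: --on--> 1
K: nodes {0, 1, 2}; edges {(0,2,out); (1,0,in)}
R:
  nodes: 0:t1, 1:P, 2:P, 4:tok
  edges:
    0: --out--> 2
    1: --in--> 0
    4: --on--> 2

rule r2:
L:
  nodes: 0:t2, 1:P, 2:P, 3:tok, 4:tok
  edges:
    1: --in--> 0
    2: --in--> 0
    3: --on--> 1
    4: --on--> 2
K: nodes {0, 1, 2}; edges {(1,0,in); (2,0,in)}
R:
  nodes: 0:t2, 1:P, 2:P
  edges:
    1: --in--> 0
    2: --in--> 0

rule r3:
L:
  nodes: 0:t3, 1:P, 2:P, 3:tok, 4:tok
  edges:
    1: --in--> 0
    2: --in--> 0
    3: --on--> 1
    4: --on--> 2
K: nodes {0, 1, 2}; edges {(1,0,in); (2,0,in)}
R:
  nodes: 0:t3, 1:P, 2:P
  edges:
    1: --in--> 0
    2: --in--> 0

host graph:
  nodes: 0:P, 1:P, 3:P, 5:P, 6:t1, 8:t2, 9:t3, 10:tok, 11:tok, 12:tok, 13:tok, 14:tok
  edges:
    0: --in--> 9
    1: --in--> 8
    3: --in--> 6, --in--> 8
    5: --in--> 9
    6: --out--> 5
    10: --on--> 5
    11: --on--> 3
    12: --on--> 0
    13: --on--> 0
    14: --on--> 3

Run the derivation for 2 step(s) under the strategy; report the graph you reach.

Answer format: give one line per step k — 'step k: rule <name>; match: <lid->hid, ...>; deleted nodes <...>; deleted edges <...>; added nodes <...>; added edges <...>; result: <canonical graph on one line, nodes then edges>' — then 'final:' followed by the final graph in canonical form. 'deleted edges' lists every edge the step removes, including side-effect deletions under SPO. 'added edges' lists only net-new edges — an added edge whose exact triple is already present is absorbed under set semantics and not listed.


step 1: rule r1; match: 0->6, 1->3, 2->5, 3->11; deleted nodes 11; deleted edges (11,3,on); added nodes 15; added edges (15,5,on); result: nodes: 0:P, 1:P, 3:P, 5:P, 6:t1, 8:t2, 9:t3, 10:tok, 12:tok, 13:tok, 14:tok, 15:tok edges: (0,9,in); (1,8,in); (3,6,in); (3,8,in); (5,9,in); (6,5,out); (10,5,on); (12,0,on); (13,0,on); (14,3,on); (15,5,on)
step 2: rule r1; match: 0->6, 1->3, 2->5, 3->14; deleted nodes 14; deleted edges (14,3,on); added nodes 16; added edges (16,5,on); result: nodes: 0:P, 1:P, 3:P, 5:P, 6:t1, 8:t2, 9:t3, 10:tok, 12:tok, 13:tok, 15:tok, 16:tok edges: (0,9,in); (1,8,in); (3,6,in); (3,8,in); (5,9,in); (6,5,out); (10,5,on); (12,0,on); (13,0,on); (15,5,on); (16,5,on)
final:
nodes: 0:P, 1:P, 3:P, 5:P, 6:t1, 8:t2, 9:t3, 10:tok, 12:tok, 13:tok, 15:tok, 16:tok
edges: (0,9,in); (1,8,in); (3,6,in); (3,8,in); (5,9,in); (6,5,out); (10,5,on); (12,0,on); (13,0,on); (15,5,on); (16,5,on)


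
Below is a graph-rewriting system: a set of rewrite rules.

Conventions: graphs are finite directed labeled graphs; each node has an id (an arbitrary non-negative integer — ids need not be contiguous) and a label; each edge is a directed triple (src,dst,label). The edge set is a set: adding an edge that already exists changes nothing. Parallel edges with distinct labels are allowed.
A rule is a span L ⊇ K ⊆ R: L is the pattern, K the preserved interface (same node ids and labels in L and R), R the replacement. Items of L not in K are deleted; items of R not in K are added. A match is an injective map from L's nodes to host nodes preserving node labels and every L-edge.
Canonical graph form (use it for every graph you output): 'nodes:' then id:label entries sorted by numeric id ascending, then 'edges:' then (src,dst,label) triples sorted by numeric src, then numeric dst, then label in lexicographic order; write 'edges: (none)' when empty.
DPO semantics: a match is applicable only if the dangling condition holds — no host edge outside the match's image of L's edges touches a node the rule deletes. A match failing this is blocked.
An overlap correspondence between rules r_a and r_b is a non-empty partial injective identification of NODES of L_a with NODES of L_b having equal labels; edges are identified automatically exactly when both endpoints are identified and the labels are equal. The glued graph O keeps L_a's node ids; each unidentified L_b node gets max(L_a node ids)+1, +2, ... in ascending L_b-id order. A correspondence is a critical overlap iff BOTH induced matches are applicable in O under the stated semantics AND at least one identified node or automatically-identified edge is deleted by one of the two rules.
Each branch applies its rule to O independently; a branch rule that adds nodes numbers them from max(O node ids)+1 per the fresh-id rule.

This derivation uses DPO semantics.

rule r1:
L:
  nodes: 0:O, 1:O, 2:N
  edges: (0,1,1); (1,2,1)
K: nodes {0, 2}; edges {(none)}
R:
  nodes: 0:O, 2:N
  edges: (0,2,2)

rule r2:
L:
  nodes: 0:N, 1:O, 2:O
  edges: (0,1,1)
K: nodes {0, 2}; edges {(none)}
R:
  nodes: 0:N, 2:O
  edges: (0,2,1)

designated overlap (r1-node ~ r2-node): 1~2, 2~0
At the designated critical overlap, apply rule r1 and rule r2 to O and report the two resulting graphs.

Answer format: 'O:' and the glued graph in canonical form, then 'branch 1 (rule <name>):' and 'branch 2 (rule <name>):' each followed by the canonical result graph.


O:
nodes: 0:O, 1:O, 2:N, 3:O
edges: (0,1,1); (1,2,1); (2,3,1)
branch 1 (rule r1):
nodes: 0:O, 2:N, 3:O
edges: (0,2,2); (2,3,1)
branch 2 (rule r2):
nodes: 0:O, 1:O, 2:N
edges: (0,1,1); (1,2,1); (2,1,1)


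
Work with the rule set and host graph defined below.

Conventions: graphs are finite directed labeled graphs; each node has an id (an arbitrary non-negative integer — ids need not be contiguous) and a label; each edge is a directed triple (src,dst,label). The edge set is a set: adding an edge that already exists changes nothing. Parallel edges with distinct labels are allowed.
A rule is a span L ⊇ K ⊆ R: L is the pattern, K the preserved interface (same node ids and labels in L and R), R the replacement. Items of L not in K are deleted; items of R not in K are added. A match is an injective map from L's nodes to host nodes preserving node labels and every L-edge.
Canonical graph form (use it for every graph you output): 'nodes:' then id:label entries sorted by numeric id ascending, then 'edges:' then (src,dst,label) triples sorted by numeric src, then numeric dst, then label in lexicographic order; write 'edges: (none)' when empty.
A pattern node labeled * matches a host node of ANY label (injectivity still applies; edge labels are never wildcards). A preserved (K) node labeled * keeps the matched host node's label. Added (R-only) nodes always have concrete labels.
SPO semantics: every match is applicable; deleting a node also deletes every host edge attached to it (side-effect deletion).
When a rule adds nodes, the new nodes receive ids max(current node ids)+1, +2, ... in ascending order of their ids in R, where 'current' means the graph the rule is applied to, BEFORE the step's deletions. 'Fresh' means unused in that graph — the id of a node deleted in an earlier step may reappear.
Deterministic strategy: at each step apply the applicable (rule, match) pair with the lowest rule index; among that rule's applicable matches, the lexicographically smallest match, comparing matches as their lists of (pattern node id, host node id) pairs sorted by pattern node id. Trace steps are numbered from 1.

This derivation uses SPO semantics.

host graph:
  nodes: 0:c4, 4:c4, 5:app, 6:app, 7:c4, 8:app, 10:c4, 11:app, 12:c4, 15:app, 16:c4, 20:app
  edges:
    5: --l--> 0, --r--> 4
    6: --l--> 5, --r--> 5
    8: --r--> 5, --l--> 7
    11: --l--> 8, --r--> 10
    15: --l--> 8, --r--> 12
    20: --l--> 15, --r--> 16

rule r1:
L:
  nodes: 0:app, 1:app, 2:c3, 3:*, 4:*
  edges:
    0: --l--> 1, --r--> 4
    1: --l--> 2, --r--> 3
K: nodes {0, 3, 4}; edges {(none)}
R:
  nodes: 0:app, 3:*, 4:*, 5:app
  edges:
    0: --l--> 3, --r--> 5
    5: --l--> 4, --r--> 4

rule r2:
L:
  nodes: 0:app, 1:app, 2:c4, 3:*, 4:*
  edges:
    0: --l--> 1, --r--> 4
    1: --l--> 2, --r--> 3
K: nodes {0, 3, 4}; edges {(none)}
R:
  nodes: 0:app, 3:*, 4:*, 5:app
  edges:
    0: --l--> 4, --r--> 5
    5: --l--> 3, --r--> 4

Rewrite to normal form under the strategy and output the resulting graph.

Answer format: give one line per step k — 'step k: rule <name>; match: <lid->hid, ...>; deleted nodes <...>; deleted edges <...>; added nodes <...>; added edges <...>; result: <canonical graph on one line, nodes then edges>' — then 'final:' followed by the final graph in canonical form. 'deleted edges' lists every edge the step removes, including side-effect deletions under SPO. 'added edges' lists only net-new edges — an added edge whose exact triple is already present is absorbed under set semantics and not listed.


step 1: rule r2; match: 0->11, 1->8, 2->7, 3->5, 4->10; deleted nodes 7, 8; deleted edges (8,5,r); (8,7,l); (11,8,l); (11,10,r); (15,8,l); added nodes 21; added edges (11,10,l); (11,21,r); (21,5,l); (21,10,r); result: nodes: 0:c4, 4:c4, 5:app, 6:app, 10:c4, 11:app, 12:c4, 15:app, 16:c4, 20:app, 21:app edges: (5,0,l); (5,4,r); (6,5,l); (6,5,r); (11,10,l); (11,21,r); (15,12,r); (20,15,l); (20,16,r); (21,5,l); (21,10,r)
step 2: rule r2; match: 0->21, 1->5, 2->0, 3->4, 4->10; deleted nodes 0, 5; deleted edges (5,0,l); (5,4,r); (6,5,l); (6,5,r); (21,5,l); (21,10,r); added nodes 22; added edges (21,10,l); (21,22,r); (22,4,l); (22,10,r); result: nodes: 4:c4, 6:app, 10:c4, 11:app, 12:c4, 15:app, 16:c4, 20:app, 21:app, 22:app edges: (11,10,l); (11,21,r); (15,12,r); (20,15,l); (20,16,r); (21,10,l); (21,22,r); (22,4,l); (22,10,r)
final:
nodes: 4:c4, 6:app, 10:c4, 11:app, 12:c4, 15:app, 16:c4, 20:app, 21:app, 22:app
edges: (11,10,l); (11,21,r); (15,12,r); (20,15,l); (20,16,r); (21,10,l); (21,22,r); (22,4,l); (22,10,r)


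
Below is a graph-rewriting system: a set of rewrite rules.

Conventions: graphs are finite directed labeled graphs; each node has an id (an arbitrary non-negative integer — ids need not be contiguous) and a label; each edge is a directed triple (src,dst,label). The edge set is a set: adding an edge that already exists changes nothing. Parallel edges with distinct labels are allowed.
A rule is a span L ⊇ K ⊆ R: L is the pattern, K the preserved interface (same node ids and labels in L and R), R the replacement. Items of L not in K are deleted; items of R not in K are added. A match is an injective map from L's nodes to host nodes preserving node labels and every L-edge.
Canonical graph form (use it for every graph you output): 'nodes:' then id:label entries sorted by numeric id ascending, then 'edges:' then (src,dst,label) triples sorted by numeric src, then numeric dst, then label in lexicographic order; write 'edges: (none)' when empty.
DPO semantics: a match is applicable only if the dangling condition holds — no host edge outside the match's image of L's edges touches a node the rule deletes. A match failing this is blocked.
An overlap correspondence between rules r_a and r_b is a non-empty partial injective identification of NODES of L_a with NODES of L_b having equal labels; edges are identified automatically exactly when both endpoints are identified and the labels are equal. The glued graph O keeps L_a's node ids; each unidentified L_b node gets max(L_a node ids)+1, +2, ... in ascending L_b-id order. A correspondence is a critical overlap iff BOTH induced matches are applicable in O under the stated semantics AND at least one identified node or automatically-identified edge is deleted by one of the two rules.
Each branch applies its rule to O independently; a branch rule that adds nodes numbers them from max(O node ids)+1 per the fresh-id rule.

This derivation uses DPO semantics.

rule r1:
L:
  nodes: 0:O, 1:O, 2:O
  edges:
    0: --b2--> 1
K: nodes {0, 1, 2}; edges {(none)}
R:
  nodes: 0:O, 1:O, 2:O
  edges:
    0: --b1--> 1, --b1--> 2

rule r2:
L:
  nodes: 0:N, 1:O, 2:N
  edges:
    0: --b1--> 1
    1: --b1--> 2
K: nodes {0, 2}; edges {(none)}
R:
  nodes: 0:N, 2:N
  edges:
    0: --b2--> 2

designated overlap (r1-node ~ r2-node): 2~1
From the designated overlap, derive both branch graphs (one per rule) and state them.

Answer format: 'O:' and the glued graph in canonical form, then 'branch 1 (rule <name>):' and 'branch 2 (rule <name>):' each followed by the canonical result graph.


O:
nodes: 0:O, 1:O, 2:O, 3:N, 4:N
edges: (0,1,b2); (2,4,b1); (3,2,b1)
branch 1 (rule r1):
nodes: 0:O, 1:O, 2:O, 3:N, 4:N
edges: (0,1,b1); (0,2,b1); (2,4,b1); (3,2,b1)
branch 2 (rule r2):
nodes: 0:O, 1:O, 3:N, 4:N
edges: (0,1,b2); (3,4,b2)


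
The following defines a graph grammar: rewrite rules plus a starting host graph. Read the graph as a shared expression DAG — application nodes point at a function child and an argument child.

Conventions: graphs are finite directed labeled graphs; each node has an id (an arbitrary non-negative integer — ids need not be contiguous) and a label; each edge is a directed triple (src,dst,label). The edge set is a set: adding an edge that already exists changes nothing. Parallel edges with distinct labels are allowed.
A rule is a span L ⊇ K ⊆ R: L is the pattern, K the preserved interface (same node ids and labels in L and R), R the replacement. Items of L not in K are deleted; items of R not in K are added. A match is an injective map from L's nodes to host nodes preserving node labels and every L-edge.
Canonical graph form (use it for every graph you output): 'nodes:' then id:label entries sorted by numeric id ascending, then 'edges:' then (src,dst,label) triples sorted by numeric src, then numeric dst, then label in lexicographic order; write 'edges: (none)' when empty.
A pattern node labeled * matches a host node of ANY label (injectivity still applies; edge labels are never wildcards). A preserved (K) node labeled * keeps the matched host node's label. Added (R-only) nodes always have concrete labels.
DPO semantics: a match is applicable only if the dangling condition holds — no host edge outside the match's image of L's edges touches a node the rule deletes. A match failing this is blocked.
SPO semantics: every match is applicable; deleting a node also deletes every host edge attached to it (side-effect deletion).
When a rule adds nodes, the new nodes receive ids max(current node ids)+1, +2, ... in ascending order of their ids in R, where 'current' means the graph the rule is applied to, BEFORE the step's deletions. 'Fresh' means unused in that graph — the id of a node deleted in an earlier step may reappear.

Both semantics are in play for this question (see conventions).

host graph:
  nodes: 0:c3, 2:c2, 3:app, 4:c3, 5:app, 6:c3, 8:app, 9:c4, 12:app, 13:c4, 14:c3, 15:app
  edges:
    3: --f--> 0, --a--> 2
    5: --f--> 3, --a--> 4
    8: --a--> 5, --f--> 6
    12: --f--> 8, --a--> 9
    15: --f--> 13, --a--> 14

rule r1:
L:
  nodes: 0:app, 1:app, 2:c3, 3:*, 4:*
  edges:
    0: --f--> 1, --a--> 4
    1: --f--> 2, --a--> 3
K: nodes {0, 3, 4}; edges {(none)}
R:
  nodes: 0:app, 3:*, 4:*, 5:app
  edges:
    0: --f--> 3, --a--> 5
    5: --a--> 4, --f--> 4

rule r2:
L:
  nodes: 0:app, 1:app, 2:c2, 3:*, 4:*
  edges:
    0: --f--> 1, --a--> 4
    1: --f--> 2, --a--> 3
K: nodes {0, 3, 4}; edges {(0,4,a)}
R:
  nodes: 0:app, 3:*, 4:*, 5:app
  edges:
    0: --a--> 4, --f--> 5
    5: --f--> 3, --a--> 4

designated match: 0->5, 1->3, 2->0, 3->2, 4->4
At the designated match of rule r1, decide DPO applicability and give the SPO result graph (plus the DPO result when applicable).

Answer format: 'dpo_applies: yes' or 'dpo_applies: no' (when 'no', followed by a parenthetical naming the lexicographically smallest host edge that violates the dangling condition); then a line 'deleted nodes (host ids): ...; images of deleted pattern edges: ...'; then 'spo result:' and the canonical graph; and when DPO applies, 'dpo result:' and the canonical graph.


dpo_applies: yes
deleted nodes (host ids): 0, 3; images of deleted pattern edges: (3,0,f); (3,2,a); (5,3,f); (5,4,a)
spo result:
nodes: 2:c2, 4:c3, 5:app, 6:c3, 8:app, 9:c4, 12:app, 13:c4, 14:c3, 15:app, 16:app
edges: (5,2,f); (5,16,a); (8,5,a); (8,6,f); (12,8,f); (12,9,a); (15,13,f); (15,14,a); (16,4,a); (16,4,f)
dpo result:
nodes: 2:c2, 4:c3, 5:app, 6:c3, 8:app, 9:c4, 12:app, 13:c4, 14:c3, 15:app, 16:app
edges: (5,2,f); (5,16,a); (8,5,a); (8,6,f); (12,8,f); (12,9,a); (15,13,f); (15,14,a); (16,4,a); (16,4,f)


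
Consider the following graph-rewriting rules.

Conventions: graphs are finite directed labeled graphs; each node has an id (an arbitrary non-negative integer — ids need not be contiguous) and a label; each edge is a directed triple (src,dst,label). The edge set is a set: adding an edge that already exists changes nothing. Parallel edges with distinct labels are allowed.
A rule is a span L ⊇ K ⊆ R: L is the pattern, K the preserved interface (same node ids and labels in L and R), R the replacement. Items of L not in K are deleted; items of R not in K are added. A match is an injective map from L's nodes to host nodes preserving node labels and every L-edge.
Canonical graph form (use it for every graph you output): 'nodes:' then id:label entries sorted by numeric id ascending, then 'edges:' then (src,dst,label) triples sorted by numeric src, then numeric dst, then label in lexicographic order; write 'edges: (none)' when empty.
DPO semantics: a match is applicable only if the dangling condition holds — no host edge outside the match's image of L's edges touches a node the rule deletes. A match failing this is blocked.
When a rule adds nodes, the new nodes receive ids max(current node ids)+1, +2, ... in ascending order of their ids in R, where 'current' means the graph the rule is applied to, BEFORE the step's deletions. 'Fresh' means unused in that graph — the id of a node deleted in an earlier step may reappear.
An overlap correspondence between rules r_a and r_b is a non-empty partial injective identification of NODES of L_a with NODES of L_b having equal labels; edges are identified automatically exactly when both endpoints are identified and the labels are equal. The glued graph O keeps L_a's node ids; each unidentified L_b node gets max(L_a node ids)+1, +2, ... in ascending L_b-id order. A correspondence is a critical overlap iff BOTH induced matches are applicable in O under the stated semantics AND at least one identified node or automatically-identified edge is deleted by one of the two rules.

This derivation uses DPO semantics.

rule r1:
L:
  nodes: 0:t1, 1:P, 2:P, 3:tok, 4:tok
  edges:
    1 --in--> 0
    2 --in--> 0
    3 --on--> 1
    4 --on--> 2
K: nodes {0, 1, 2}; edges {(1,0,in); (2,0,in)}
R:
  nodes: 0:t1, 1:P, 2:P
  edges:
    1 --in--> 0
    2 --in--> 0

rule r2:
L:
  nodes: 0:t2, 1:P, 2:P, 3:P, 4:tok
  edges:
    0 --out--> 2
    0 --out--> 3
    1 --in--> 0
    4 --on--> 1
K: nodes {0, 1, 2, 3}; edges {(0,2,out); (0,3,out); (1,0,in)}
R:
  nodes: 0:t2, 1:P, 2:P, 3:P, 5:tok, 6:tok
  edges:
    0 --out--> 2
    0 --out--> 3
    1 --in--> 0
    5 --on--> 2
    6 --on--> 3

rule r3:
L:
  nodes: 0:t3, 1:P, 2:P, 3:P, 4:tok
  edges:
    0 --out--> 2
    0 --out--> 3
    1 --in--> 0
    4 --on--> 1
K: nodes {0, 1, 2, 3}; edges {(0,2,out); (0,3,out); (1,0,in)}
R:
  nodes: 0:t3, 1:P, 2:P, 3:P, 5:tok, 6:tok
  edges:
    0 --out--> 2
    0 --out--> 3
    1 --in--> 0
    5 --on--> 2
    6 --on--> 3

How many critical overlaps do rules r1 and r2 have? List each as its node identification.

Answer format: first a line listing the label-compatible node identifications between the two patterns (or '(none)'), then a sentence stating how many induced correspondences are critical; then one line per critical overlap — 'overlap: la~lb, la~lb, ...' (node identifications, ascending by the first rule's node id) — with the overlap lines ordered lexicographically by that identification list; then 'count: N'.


label-compatible node identifications between L(r1) and L(r2): 1~1, 1~2, 1~3, 2~1, 2~2, 2~3, 3~4, 4~4
6 of the induced correspondences are critical overlaps of r1 and r2.
overlap: 1~1, 2~2, 3~4
overlap: 1~1, 2~3, 3~4
overlap: 1~1, 3~4
overlap: 1~2, 2~1, 4~4
overlap: 1~3, 2~1, 4~4
overlap: 2~1, 4~4
count: 6


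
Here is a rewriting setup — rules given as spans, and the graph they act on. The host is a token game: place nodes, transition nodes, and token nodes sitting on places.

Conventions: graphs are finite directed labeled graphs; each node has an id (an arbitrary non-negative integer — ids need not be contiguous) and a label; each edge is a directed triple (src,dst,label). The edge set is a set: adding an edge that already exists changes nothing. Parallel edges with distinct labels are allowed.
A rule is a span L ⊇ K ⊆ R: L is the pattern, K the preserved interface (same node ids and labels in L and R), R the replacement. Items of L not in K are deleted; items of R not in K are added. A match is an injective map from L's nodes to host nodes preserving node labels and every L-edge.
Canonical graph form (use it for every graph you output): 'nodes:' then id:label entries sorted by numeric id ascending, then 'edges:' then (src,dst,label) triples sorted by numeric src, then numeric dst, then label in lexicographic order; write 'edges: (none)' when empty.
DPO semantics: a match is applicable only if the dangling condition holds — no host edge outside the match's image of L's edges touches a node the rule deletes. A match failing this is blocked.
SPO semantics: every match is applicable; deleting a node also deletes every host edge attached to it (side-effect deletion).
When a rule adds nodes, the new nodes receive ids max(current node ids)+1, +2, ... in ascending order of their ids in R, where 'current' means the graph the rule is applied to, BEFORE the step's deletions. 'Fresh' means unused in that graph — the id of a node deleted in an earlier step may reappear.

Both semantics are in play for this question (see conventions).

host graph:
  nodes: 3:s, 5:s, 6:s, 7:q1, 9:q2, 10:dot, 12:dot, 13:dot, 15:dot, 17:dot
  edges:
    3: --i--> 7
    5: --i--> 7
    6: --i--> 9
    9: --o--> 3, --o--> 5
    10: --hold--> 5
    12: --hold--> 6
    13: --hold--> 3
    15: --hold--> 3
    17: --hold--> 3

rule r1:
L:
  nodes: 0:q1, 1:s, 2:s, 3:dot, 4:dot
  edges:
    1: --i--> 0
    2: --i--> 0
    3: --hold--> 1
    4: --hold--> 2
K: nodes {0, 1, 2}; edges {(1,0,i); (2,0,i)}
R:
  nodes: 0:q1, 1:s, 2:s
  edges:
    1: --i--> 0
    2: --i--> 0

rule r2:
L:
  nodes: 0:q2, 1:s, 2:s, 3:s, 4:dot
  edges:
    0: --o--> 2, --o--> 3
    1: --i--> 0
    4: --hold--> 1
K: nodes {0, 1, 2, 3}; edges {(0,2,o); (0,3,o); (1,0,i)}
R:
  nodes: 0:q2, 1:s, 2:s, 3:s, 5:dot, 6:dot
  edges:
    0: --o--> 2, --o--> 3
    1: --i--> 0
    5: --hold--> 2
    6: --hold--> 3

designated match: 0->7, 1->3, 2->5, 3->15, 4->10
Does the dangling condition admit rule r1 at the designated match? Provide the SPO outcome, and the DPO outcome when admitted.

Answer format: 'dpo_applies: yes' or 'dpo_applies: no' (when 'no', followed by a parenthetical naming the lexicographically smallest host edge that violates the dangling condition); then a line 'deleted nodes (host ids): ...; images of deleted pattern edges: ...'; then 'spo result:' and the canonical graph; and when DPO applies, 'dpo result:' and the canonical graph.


dpo_applies: yes
deleted nodes (host ids): 10, 15; images of deleted pattern edges: (10,5,hold); (15,3,hold)
spo result:
nodes: 3:s, 5:s, 6:s, 7:q1, 9:q2, 12:dot, 13:dot, 17:dot
edges: (3,7,i); (5,7,i); (6,9,i); (9,3,o); (9,5,o); (12,6,hold); (13,3,hold); (17,3,hold)
dpo result:
nodes: 3:s, 5:s, 6:s, 7:q1, 9:q2, 12:dot, 13:dot, 17:dot
edges: (3,7,i); (5,7,i); (6,9,i); (9,3,o); (9,5,o); (12,6,hold); (13,3,hold); (17,3,hold)


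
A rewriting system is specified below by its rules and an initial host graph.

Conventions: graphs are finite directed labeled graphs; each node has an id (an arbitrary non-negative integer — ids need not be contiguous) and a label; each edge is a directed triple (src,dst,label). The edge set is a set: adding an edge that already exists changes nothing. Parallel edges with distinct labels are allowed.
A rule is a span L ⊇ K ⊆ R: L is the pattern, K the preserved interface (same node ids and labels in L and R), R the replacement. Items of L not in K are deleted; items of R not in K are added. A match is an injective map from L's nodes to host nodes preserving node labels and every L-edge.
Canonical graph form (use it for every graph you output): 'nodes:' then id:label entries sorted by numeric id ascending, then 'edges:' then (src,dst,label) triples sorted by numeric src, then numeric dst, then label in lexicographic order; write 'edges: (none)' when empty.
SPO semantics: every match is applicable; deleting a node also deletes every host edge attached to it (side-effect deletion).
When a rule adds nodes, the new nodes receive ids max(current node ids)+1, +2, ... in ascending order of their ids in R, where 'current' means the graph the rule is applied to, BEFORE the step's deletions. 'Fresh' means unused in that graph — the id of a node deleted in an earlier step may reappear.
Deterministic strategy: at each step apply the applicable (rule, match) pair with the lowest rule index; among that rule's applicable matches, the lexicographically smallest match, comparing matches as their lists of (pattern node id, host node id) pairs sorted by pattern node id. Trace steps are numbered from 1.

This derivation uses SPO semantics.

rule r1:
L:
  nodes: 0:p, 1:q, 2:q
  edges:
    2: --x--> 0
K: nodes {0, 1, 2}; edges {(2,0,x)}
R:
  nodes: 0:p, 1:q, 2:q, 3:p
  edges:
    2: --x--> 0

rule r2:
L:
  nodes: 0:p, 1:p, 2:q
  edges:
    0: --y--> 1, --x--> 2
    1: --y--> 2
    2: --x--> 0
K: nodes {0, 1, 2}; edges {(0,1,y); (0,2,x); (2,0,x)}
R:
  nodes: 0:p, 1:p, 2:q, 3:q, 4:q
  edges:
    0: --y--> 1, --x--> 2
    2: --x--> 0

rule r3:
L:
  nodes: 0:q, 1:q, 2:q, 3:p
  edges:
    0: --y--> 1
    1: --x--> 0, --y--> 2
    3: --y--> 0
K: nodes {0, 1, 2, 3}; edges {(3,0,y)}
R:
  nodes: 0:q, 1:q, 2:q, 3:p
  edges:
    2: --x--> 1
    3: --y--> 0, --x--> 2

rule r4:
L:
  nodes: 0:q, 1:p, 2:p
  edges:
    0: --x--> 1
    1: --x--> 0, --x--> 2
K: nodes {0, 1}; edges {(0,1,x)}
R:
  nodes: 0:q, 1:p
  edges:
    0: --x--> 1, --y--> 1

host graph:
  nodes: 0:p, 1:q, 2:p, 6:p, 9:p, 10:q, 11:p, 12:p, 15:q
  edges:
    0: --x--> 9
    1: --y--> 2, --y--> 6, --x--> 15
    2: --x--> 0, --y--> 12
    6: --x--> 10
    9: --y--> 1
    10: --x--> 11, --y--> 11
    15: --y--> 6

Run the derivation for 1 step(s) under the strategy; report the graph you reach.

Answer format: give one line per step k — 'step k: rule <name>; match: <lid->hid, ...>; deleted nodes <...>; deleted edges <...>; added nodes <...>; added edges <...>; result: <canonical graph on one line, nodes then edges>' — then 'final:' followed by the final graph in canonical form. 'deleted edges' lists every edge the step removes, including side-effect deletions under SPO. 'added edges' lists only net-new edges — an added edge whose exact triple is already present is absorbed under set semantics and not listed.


step 1: rule r1; match: 0->11, 1->1, 2->10; deleted nodes (none); deleted edges (none); added nodes 16; added edges (none); result: nodes: 0:p, 1:q, 2:p, 6:p, 9:p, 10:q, 11:p, 12:p, 15:q, 16:p edges: (0,9,x); (1,2,y); (1,6,y); (1,15,x); (2,0,x); (2,12,y); (6,10,x); (9,1,y); (10,11,x); (10,11,y); (15,6,y)
final:
nodes: 0:p, 1:q, 2:p, 6:p, 9:p, 10:q, 11:p, 12:p, 15:q, 16:p
edges: (0,9,x); (1,2,y); (1,6,y); (1,15,x); (2,0,x); (2,12,y); (6,10,x); (9,1,y); (10,11,x); (10,11,y); (15,6,y)


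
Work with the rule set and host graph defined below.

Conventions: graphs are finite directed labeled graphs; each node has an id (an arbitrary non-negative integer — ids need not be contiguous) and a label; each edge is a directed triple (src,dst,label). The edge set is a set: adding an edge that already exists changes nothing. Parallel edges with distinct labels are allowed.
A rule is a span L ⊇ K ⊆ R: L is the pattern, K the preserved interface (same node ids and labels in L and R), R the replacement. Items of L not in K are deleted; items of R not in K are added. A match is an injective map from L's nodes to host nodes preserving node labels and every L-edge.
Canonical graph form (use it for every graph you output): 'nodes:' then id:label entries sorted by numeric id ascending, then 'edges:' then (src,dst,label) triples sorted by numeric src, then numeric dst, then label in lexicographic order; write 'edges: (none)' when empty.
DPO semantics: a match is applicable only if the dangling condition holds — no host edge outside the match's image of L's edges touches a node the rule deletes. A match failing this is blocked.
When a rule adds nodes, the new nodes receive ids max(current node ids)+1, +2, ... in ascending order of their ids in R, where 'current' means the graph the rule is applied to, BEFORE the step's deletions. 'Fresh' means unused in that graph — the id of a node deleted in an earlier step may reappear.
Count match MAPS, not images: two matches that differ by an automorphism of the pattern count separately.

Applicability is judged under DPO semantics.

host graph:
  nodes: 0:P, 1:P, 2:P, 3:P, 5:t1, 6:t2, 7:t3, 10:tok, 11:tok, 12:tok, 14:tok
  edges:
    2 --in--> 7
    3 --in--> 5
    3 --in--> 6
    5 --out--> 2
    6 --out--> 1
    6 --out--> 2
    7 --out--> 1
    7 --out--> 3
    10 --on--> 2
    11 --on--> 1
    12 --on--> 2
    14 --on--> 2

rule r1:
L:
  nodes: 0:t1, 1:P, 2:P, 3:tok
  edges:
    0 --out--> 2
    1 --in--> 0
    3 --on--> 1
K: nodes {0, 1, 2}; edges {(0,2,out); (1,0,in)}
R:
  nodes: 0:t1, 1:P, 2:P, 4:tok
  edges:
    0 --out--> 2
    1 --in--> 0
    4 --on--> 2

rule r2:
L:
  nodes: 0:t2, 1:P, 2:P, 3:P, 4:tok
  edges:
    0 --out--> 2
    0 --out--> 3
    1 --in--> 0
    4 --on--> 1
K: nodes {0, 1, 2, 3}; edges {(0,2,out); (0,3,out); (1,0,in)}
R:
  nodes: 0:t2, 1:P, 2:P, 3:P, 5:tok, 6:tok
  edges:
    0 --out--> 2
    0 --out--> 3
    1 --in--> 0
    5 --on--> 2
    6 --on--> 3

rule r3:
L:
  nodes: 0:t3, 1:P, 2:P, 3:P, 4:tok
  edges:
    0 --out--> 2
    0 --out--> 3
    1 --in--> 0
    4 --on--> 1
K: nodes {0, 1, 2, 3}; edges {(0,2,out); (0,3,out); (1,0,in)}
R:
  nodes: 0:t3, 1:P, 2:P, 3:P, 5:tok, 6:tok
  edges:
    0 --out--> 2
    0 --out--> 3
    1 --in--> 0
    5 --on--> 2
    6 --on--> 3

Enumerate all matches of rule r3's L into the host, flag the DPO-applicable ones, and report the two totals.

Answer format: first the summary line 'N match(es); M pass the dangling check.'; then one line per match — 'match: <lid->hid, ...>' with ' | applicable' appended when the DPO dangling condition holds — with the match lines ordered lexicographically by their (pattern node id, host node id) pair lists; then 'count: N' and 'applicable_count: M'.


6 match(es); 6 pass the dangling check.
match: 0->7, 1->2, 2->1, 3->3, 4->10 | applicable
match: 0->7, 1->2, 2->1, 3->3, 4->12 | applicable
match: 0->7, 1->2, 2->1, 3->3, 4->14 | applicable
match: 0->7, 1->2, 2->3, 3->1, 4->10 | applicable
match: 0->7, 1->2, 2->3, 3->1, 4->12 | applicable
match: 0->7, 1->2, 2->3, 3->1, 4->14 | applicable
count: 6
applicable_count: 6


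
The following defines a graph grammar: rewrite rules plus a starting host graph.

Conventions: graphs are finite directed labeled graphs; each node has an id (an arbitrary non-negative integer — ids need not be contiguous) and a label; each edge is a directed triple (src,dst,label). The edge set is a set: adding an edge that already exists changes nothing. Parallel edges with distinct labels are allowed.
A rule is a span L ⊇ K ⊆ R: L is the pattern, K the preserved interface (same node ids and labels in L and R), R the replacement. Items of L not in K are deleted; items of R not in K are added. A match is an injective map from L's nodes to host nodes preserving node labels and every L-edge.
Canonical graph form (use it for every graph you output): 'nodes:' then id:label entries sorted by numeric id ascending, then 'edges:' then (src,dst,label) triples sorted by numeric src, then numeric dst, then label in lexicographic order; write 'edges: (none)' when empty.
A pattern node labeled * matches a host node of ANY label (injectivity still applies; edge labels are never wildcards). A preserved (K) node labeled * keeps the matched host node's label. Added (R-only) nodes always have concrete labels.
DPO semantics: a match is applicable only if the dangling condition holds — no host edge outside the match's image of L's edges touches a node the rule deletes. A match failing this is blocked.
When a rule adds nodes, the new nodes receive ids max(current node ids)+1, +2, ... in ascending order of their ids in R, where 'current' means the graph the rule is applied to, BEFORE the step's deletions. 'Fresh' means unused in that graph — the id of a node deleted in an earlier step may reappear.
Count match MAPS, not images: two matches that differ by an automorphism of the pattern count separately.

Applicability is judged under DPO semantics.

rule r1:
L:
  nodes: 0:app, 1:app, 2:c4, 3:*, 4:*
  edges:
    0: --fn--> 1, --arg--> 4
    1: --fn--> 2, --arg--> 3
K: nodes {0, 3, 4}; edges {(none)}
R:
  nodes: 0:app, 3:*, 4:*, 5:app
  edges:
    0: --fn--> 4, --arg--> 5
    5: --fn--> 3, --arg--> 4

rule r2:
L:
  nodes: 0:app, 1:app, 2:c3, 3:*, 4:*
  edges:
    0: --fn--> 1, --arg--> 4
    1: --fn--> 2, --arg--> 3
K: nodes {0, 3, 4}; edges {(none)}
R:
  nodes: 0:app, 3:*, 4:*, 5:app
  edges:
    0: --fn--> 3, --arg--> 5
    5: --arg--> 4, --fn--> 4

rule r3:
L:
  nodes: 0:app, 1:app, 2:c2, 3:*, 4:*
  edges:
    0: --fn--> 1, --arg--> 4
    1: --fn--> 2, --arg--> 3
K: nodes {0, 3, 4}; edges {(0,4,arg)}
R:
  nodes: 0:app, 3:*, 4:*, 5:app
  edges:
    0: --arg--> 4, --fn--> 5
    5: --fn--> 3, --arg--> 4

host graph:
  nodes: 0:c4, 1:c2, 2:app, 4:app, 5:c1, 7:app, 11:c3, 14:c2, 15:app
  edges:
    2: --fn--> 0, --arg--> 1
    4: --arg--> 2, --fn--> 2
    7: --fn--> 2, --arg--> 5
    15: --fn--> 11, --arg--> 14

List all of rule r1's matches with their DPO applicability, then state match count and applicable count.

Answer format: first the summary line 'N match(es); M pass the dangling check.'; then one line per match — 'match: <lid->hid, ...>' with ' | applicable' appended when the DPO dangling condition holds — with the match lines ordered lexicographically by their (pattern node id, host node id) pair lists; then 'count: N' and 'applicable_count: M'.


1 match(es); 0 pass the dangling check.
match: 0->7, 1->2, 2->0, 3->1, 4->5
count: 1
applicable_count: 0


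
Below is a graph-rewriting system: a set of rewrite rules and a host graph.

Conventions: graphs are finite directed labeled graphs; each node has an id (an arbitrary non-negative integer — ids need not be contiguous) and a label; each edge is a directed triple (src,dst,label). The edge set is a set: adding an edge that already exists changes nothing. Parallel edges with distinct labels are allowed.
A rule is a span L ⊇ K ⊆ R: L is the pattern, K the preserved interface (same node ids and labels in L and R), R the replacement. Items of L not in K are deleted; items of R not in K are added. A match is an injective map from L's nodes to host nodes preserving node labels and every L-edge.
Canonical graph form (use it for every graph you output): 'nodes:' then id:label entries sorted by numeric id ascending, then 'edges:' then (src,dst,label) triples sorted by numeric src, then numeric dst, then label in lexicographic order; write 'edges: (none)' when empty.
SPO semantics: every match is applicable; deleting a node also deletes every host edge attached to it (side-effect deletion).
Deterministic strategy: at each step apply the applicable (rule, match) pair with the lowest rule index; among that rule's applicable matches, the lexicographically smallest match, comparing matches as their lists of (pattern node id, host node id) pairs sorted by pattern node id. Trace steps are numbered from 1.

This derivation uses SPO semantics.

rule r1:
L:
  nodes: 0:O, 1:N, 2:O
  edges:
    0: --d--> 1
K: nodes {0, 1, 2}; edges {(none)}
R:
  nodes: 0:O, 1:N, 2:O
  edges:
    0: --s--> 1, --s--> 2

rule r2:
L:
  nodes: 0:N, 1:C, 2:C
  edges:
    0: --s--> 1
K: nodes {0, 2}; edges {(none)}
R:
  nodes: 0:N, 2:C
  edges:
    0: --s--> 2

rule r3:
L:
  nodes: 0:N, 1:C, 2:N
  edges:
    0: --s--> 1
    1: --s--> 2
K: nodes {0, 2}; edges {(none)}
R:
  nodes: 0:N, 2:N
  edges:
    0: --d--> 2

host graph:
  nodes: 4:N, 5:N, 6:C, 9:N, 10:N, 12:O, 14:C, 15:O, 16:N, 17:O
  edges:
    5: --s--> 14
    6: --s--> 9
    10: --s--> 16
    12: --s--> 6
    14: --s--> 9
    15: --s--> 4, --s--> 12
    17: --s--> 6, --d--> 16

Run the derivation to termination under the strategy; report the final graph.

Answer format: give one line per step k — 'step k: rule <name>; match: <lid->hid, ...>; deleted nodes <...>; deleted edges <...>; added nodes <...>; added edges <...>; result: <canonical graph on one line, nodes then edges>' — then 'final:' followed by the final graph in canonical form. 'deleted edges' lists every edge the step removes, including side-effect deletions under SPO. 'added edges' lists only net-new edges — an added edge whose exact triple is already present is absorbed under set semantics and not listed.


step 1: rule r1; match: 0->17, 1->16, 2->12; deleted nodes (none); deleted edges (17,16,d); added nodes (none); added edges (17,12,s); (17,16,s); result: nodes: 4:N, 5:N, 6:C, 9:N, 10:N, 12:O, 14:C, 15:O, 16:N, 17:O edges: (5,14,s); (6,9,s); (10,16,s); (12,6,s); (14,9,s); (15,4,s); (15,12,s); (17,6,s); (17,12,s); (17,16,s)
step 2: rule r2; match: 0->5, 1->14, 2->6; deleted nodes 14; deleted edges (5,14,s); (14,9,s); added nodes (none); added edges (5,6,s); result: nodes: 4:N, 5:N, 6:C, 9:N, 10:N, 12:O, 15:O, 16:N, 17:O edges: (5,6,s); (6,9,s); (10,16,s); (12,6,s); (15,4,s); (15,12,s); (17,6,s); (17,12,s); (17,16,s)
step 3: rule r3; match: 0->5, 1->6, 2->9; deleted nodes 6; deleted edges (5,6,s); (6,9,s); (12,6,s); (17,6,s); added nodes (none); added edges (5,9,d); result: nodes: 4:N, 5:N, 9:N, 10:N, 12:O, 15:O, 16:N, 17:O edges: (5,9,d); (10,16,s); (15,4,s); (15,12,s); (17,12,s); (17,16,s)
final:
nodes: 4:N, 5:N, 9:N, 10:N, 12:O, 15:O, 16:N, 17:O
edges: (5,9,d); (10,16,s); (15,4,s); (15,12,s); (17,12,s); (17,16,s)
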